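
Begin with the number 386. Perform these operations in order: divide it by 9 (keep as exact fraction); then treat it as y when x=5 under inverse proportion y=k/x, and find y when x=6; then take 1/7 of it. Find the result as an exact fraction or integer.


Start with 386.
Step 1: Divide by 9: 386 / 9 = 386/9
Step 2: Inverse prop: k = (386/9)*5; new y = k/6 = 386/9*5/6 = 965/27
Step 3: Take 1/7: 965/27 * 1/7 = 965/189
Final result = 965/189

965/189


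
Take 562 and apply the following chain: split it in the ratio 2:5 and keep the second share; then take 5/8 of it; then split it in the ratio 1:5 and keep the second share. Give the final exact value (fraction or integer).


Start with 562.
Step 1: Split 2:5, second share = 562 * 5/7 = 2810/7
Step 2: Take 5/8: 2810/7 * 5/8 = 7025/28
Step 3: Split 1:5, second share = 7025/28 * 5/6 = 35125/168
Final result = 35125/168

35125/168


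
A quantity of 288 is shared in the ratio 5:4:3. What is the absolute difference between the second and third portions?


Total parts = 5 + 4 + 3 = 12
Value per part = 288 / 12 = 24
Shares: 5*24=120, 4*24=96, 3*24=72
Second share = 96, third share = 72
Difference = |96 - 72| = 24

24


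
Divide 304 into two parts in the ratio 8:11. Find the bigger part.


Total parts = 8 + 11 = 19
Value per part = 304 / 19 = 16
First share = 8 * 16 = 128
Second share = 11 * 16 = 176
Larger share = 176

176


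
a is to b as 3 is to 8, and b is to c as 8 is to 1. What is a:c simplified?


Given a:b = 3:8 and b:c = 8:1
Make b consistent. Multiply first ratio by 8: a:b = 24:64
Multiply second ratio by 8: b:c = 64:8
Now b = 64 in both, so a:b:c = 24:64:8
Therefore a:c = 24:8
Simplify by GCD: a:c = 3:1

3:1


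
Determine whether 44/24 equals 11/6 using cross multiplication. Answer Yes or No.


Cross multiply to check 44/24 = 11/6
Left cross product: 44 * 6 = 264
Right cross product: 24 * 11 = 264
264 = 264
Equal, so proportions match => Yes

Yes


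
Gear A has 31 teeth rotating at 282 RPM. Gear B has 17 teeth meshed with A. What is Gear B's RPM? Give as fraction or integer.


Gear ratio: teeth_A * RPM_A = teeth_B * RPM_B
31 * 282 = 17 * RPM_B
8742 = 17 * RPM_B
RPM_B = 8742 / 17
RPM_B = 8742/17

8742/17


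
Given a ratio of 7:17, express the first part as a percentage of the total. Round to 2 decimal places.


Total parts = 7 + 17 = 24
First part fraction = 7/24
Percentage = (7/24) * 100
= 0.291667 * 100
= 29.17%

29.17


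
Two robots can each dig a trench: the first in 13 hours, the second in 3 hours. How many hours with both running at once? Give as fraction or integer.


Rate of A = 1/13 job per hour
Rate of B = 1/3 job per hour
Combined rate = 1/13 + 1/3
Find common denominator: (3 + 13)/(13*3) = 16/39
Combined rate = 16/39 job per hour
Time together = 1 / (16/39) = 39/16 hours

39/16


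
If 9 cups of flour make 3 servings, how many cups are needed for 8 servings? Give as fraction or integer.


Original: 9 cups for 3 servings
Target servings = 8
Scaling factor = 8/3
New amount = 9 * 8/3
= 72/3
= 24 cups

24


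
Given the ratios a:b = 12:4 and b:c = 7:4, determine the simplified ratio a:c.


Given a:b = 12:4 and b:c = 7:4
Make b consistent. Multiply first ratio by 7: a:b = 84:28
Multiply second ratio by 4: b:c = 28:16
Now b = 28 in both, so a:b:c = 84:28:16
Therefore a:c = 84:16
Simplify by GCD: a:c = 21:4

21:4


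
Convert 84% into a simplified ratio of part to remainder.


Part = 84%, Remainder = 16%
Ratio = 84:16
GCD(84, 16) = 4
Simplify: 21:4 = 21:4

21:4


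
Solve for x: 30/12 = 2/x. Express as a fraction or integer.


Setting up: 30/12 = 2/x
Cross multiply: 30 * x = 12 * 2
30x = 24
x = 24/30
x = 4/5

4/5


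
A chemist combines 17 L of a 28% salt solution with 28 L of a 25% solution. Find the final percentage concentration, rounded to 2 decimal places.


Solute in mixture 1 = 28% of 17 L = 17*28/100 = 119/25 L
Solute in mixture 2 = 25% of 28 L = 28*25/100 = 7 L
Total solute = 119/25 + 7 = 294/25 L
Total volume = 17 + 28 = 45 L
Final concentration = 294/25/45 * 100 = 26.13%

26.13


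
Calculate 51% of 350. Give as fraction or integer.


Compute 51% of 350
Convert percentage: 51% = 51/100
Multiply: 350 * 51/100
= 17850/100
= 357/2

357/2


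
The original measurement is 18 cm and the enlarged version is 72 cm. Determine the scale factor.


Original length = 18 cm
Scaled length = 72 cm
Scale factor = 72 / 18
= 4

4


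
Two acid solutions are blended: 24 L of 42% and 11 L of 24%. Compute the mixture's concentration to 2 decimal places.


Solute in mixture 1 = 42% of 24 L = 24*42/100 = 252/25 L
Solute in mixture 2 = 24% of 11 L = 11*24/100 = 66/25 L
Total solute = 252/25 + 66/25 = 318/25 L
Total volume = 24 + 11 = 35 L
Final concentration = 318/25/35 * 100 = 36.34%

36.34


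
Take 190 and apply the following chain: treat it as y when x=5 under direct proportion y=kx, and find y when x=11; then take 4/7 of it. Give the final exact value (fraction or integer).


Start with 190.
Step 1: Direct prop: k = (190)/5; new y = k*11 = 190*11/5 = 418
Step 2: Take 4/7: 418 * 4/7 = 1672/7
Final result = 1672/7

1672/7


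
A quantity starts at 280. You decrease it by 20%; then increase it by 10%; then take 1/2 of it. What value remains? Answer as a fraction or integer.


Start with 280.
Step 1: Decrease by 20%: 280 * 80/100 = 224
Step 2: Increase by 10%: 224 * 110/100 = 1232/5
Step 3: Take 1/2: 1232/5 * 1/2 = 616/5
Final result = 616/5

616/5


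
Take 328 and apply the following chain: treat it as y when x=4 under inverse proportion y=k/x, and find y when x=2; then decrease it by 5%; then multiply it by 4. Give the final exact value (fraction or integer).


Start with 328.
Step 1: Inverse prop: k = (328)*4; new y = k/2 = 328*4/2 = 656
Step 2: Decrease by 5%: 656 * 95/100 = 3116/5
Step 3: Multiply by 4: 3116/5 * 4 = 12464/5
Final result = 12464/5

12464/5


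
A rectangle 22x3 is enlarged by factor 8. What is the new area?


Original dimensions: 22 x 3
Enlargement factor = 8
New width = 22 * 8 = 176
New height = 3 * 8 = 24
New area = 176 * 24 = 4224

4224


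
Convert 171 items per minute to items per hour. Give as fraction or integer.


Converting from per minute to per hour
Rate = 171 items per minute
Multiply by 60: 171 * 60
= 10260 items per hour

10260


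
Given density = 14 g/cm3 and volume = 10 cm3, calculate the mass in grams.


Using mass = density * volume
Density = 14 g/cm3
Volume = 10 cm3
Mass = 14 * 10
= 140 g

140


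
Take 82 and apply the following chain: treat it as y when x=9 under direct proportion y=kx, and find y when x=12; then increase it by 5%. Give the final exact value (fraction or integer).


Start with 82.
Step 1: Direct prop: k = (82)/9; new y = k*12 = 82*12/9 = 328/3
Step 2: Increase by 5%: 328/3 * 105/100 = 574/5
Final result = 574/5

574/5


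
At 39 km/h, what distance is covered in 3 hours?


Using distance = speed * time
Speed = 39 km/h
Time = 3 hours
Distance = 39 * 3
= 117 km

117


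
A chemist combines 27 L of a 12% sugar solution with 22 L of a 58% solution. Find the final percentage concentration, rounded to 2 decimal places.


Solute in mixture 1 = 12% of 27 L = 27*12/100 = 81/25 L
Solute in mixture 2 = 58% of 22 L = 22*58/100 = 319/25 L
Total solute = 81/25 + 319/25 = 16 L
Total volume = 27 + 22 = 49 L
Final concentration = 16/49 * 100 = 32.65%

32.65


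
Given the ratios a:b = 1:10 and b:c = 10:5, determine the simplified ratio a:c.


Given a:b = 1:10 and b:c = 10:5
Make b consistent. Multiply first ratio by 10: a:b = 10:100
Multiply second ratio by 10: b:c = 100:50
Now b = 100 in both, so a:b:c = 10:100:50
Therefore a:c = 10:50
Simplify by GCD: a:c = 1:5

1:5


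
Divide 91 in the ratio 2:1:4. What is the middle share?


Ratio = 2:1:4
Total parts = 2 + 1 + 4 = 7
Value per part = 91 / 7 = 13
First share = 2 * 13 = 26
Middle share = 1 * 13 = 13
Third share = 4 * 13 = 52

13


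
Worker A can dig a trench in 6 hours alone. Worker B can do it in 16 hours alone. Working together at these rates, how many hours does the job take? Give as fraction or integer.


Rate of A = 1/6 job per hour
Rate of B = 1/16 job per hour
Combined rate = 1/6 + 1/16
Find common denominator: (16 + 6)/(6*16) = 22/96
Combined rate = 11/48 job per hour
Time together = 1 / (11/48) = 48/11 hours

48/11


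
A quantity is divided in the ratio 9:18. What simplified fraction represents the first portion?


Total parts = 9 + 18 = 27
First part fraction = 9/27
Simplify: 9/27 = 1/3

1/3


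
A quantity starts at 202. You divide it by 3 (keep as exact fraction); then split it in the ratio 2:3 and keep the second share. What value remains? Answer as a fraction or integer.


Start with 202.
Step 1: Divide by 3: 202 / 3 = 202/3
Step 2: Split 2:3, second share = 202/3 * 3/5 = 202/5
Final result = 202/5

202/5


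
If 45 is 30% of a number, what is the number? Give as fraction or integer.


Given: 45 is 30% of the whole
Set up: 45 = 30/100 * whole
whole = 45 * 100 / 30
whole = 4500 / 30
whole = 150

150


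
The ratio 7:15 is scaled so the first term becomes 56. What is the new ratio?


Original ratio: 7:15
First term target: 56
Scale factor = 56 / 7 = 8
Multiply second term: 15 * 8 = 120
Equivalent ratio = 56:120

56:120


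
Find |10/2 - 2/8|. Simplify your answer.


Simplify: 10/2 = 5 and 2/8 = 1/4
Find common denominator: LCD = 4
Convert: 20/4 and 1/4
Difference = |20 - 1|/4 = 19/4
Simplified = 19/4

19/4


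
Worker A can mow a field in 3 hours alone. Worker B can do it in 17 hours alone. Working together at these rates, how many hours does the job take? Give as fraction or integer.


Rate of A = 1/3 job per hour
Rate of B = 1/17 job per hour
Combined rate = 1/3 + 1/17
Find common denominator: (17 + 3)/(3*17) = 20/51
Combined rate = 20/51 job per hour
Time together = 1 / (20/51) = 51/20 hours

51/20


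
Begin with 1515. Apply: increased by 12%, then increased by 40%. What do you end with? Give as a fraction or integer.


Start: 1515
Step 1: increase by 12% => multiply by 112/100
  1515 * 112/100 = 8484/5
Step 2: increase by 40% => multiply by 140/100
  8484/5 * 140/100 = 59388/25
Final value = 59388/25

59388/25


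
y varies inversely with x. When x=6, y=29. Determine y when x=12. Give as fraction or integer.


Inverse proportion: y = k/x
Find k: k = 6 * 29 = 174
Compute y at x=12: y = 174/12
y = 29/2

29/2


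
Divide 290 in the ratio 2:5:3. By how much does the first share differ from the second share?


Total parts = 2 + 5 + 3 = 10
Value per part = 290 / 10 = 29
Shares: 2*29=58, 5*29=145, 3*29=87
First share = 58, second share = 145
Difference = |58 - 145| = 87

87


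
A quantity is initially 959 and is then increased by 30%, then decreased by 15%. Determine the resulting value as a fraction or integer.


Start: 959
Step 1: increase by 30% => multiply by 130/100
  959 * 130/100 = 12467/10
Step 2: decrease by 15% => multiply by 85/100
  12467/10 * 85/100 = 211939/200
Final value = 211939/200

211939/200


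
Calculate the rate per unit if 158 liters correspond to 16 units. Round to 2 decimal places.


Total liters = 158
Number of units = 16
Unit rate = 158 / 16
= 9.88 liters per unit

9.88


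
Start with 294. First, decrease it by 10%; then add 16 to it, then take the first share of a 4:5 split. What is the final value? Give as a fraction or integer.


Start with 294.
Step 1: Decrease by 10%: 294 * 90/100 = 1323/5
Step 2: Add 16: 1323/5+16=1403/5; split 4:5 first = 1403/5*4/9 = 5612/45
Final result = 5612/45

5612/45


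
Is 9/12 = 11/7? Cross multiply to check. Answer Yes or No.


Cross multiply to check 9/12 = 11/7
Left cross product: 9 * 7 = 63
Right cross product: 12 * 11 = 132
63 != 132
Not equal, so proportions differ => No

No


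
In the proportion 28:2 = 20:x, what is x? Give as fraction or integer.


Setting up: 28/2 = 20/x
Cross multiply: 28 * x = 2 * 20
28x = 40
x = 40/28
x = 10/7

10/7


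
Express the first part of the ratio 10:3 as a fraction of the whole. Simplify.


Total parts = 10 + 3 = 13
First part fraction = 10/13
Simplify: 10/13 = 10/13

10/13


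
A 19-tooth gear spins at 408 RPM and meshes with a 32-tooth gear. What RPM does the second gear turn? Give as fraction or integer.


Gear ratio: teeth_A * RPM_A = teeth_B * RPM_B
19 * 408 = 32 * RPM_B
7752 = 32 * RPM_B
RPM_B = 7752 / 32
RPM_B = 969/4

969/4


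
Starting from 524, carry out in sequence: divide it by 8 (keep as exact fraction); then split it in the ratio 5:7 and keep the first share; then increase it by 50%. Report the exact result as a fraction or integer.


Start with 524.
Step 1: Divide by 8: 524 / 8 = 131/2
Step 2: Split 5:7, first share = 131/2 * 5/12 = 655/24
Step 3: Increase by 50%: 655/24 * 150/100 = 655/16
Final result = 655/16

655/16


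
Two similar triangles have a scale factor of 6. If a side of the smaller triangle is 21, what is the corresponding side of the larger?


Similar triangles have proportional sides
Scale factor = 6
Smaller side = 21
Corresponding larger side = 21 * 6
= 126

126


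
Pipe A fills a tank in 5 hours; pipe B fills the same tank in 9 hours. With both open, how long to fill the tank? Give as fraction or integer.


Rate of A = 1/5 job per hour
Rate of B = 1/9 job per hour
Combined rate = 1/5 + 1/9
Find common denominator: (9 + 5)/(5*9) = 14/45
Combined rate = 14/45 job per hour
Time together = 1 / (14/45) = 45/14 hours

45/14


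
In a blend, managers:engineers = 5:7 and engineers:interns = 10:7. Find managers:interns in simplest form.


Given a:b = 5:7 and b:c = 10:7
Make b consistent. Multiply first ratio by 10: a:b = 50:70
Multiply second ratio by 7: b:c = 70:49
Now b = 70 in both, so a:b:c = 50:70:49
Therefore a:c = 50:49
Simplify by GCD: a:c = 50:49

50:49


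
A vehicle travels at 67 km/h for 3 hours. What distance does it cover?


Using distance = speed * time
Speed = 67 km/h
Time = 3 hours
Distance = 67 * 3
= 201 km

201


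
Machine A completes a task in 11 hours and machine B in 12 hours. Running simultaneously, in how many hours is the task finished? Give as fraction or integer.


Rate of A = 1/11 job per hour
Rate of B = 1/12 job per hour
Combined rate = 1/11 + 1/12
Find common denominator: (12 + 11)/(11*12) = 23/132
Combined rate = 23/132 job per hour
Time together = 1 / (23/132) = 132/23 hours

132/23


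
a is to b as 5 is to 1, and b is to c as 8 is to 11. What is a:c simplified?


Given a:b = 5:1 and b:c = 8:11
Make b consistent. Multiply first ratio by 8: a:b = 40:8
Multiply second ratio by 1: b:c = 8:11
Now b = 8 in both, so a:b:c = 40:8:11
Therefore a:c = 40:11
Simplify by GCD: a:c = 40:11

40:11


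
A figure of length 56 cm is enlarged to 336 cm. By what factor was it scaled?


Original length = 56 cm
Scaled length = 336 cm
Scale factor = 336 / 56
= 6

6


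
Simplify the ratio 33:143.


Find GCD(33, 143)
GCD = 11
Divide both by 11: 33/11 = 3, 143/11 = 13
Simplified ratio = 3:13

3:13


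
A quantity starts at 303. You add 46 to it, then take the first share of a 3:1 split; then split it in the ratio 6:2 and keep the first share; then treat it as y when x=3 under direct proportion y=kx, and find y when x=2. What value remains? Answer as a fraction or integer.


Start with 303.
Step 1: Add 46: 303+46=349; split 3:1 first = 349*3/4 = 1047/4
Step 2: Split 6:2, first share = 1047/4 * 6/8 = 3141/16
Step 3: Direct prop: k = (3141/16)/3; new y = k*2 = 3141/16*2/3 = 1047/8
Final result = 1047/8

1047/8


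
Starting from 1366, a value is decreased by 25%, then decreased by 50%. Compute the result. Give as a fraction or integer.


Start: 1366
Step 1: decrease by 25% => multiply by 75/100
  1366 * 75/100 = 2049/2
Step 2: decrease by 50% => multiply by 50/100
  2049/2 * 50/100 = 2049/4
Final value = 2049/4

2049/4


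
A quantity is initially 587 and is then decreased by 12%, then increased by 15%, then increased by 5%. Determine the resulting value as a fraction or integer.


Start: 587
Step 1: decrease by 12% => multiply by 88/100
  587 * 88/100 = 12914/25
Step 2: increase by 15% => multiply by 115/100
  12914/25 * 115/100 = 148511/250
Step 3: increase by 5% => multiply by 105/100
  148511/250 * 105/100 = 3118731/5000
Final value = 3118731/5000

3118731/5000


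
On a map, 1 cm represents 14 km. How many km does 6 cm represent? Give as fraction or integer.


Map scale: 1 cm = 14 km
Measured distance on map = 6 cm
Set up proportion: 6 * 14 / 1
= 84 / 1
= 84 km

84


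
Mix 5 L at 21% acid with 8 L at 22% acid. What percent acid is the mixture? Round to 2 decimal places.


Solute in mixture 1 = 21% of 5 L = 5*21/100 = 21/20 L
Solute in mixture 2 = 22% of 8 L = 8*22/100 = 44/25 L
Total solute = 21/20 + 44/25 = 281/100 L
Total volume = 5 + 8 = 13 L
Final concentration = 281/100/13 * 100 = 21.62%

21.62


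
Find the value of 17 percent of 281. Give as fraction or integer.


Compute 17% of 281
Convert percentage: 17% = 17/100
Multiply: 281 * 17/100
= 4777/100
= 4777/100

4777/100


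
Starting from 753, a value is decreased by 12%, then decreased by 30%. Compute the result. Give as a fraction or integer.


Start: 753
Step 1: decrease by 12% => multiply by 88/100
  753 * 88/100 = 16566/25
Step 2: decrease by 30% => multiply by 70/100
  16566/25 * 70/100 = 57981/125
Final value = 57981/125

57981/125


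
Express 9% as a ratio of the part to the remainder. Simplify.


Part = 9%, Remainder = 91%
Ratio = 9:91
GCD(9, 91) = 1
Simplify: 9:91 = 9:91

9:91


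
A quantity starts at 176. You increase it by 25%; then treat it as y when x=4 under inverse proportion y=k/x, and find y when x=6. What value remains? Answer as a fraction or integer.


Start with 176.
Step 1: Increase by 25%: 176 * 125/100 = 220
Step 2: Inverse prop: k = (220)*4; new y = k/6 = 220*4/6 = 440/3
Final result = 440/3

440/3


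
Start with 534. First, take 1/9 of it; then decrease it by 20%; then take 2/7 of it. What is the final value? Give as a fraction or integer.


Start with 534.
Step 1: Take 1/9: 534 * 1/9 = 178/3
Step 2: Decrease by 20%: 178/3 * 80/100 = 712/15
Step 3: Take 2/7: 712/15 * 2/7 = 1424/105
Final result = 1424/105

1424/105


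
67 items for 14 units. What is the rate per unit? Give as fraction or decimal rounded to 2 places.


Total items = 67
Number of units = 14
Unit rate = 67 / 14
= 4.79 items per unit

4.79


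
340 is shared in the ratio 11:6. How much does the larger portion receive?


Total parts = 11 + 6 = 17
Value per part = 340 / 17 = 20
First share = 11 * 20 = 220
Second share = 6 * 20 = 120
Larger share = 220

220


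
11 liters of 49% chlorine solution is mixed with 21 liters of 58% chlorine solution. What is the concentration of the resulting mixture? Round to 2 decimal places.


Solute in mixture 1 = 49% of 11 L = 11*49/100 = 539/100 L
Solute in mixture 2 = 58% of 21 L = 21*58/100 = 609/50 L
Total solute = 539/100 + 609/50 = 1757/100 L
Total volume = 11 + 21 = 32 L
Final concentration = 1757/100/32 * 100 = 54.91%

54.91


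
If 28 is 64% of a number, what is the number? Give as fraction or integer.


Given: 28 is 64% of the whole
Set up: 28 = 64/100 * whole
whole = 28 * 100 / 64
whole = 2800 / 64
whole = 175/4

175/4


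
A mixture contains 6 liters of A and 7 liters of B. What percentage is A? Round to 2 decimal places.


Volume of A = 6 L
Volume of B = 7 L
Total volume = 6 + 7 = 13 L
Percentage of A = (6/13) * 100
= 46.15%

46.15


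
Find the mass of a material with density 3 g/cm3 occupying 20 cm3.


Using mass = density * volume
Density = 3 g/cm3
Volume = 20 cm3
Mass = 3 * 20
= 60 g

60


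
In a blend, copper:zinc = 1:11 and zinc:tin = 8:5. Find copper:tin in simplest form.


Given a:b = 1:11 and b:c = 8:5
Make b consistent. Multiply first ratio by 8: a:b = 8:88
Multiply second ratio by 11: b:c = 88:55
Now b = 88 in both, so a:b:c = 8:88:55
Therefore a:c = 8:55
Simplify by GCD: a:c = 8:55

8:55


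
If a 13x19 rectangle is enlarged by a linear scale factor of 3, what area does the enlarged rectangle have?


Original dimensions: 13 x 19
Enlargement factor = 3
New width = 13 * 3 = 39
New height = 19 * 3 = 57
New area = 39 * 57 = 2223

2223


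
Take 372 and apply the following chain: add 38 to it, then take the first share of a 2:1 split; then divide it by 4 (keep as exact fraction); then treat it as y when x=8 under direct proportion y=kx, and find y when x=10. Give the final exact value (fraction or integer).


Start with 372.
Step 1: Add 38: 372+38=410; split 2:1 first = 410*2/3 = 820/3
Step 2: Divide by 4: 820/3 / 4 = 205/3
Step 3: Direct prop: k = (205/3)/8; new y = k*10 = 205/3*10/8 = 1025/12
Final result = 1025/12

1025/12


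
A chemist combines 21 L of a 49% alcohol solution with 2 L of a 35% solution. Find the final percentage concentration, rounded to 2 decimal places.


Solute in mixture 1 = 49% of 21 L = 21*49/100 = 1029/100 L
Solute in mixture 2 = 35% of 2 L = 2*35/100 = 7/10 L
Total solute = 1029/100 + 7/10 = 1099/100 L
Total volume = 21 + 2 = 23 L
Final concentration = 1099/100/23 * 100 = 47.78%

47.78


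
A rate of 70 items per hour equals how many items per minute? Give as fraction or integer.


Converting from per hour to per minute
Rate = 70 items per hour
Divide by 60: 70/60
= 7/6 items per minute

7/6


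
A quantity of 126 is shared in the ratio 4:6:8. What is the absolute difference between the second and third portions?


Total parts = 4 + 6 + 8 = 18
Value per part = 126 / 18 = 7
Shares: 4*7=28, 6*7=42, 8*7=56
Second share = 42, third share = 56
Difference = |42 - 56| = 14

14


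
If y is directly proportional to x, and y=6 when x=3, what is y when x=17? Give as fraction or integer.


Direct proportion: y = kx
Find k: k = 6/3 = 2
Compute y at x=17: y = 2 * 17
y = 34

34


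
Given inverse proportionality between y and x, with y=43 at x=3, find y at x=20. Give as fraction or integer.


Inverse proportion: y = k/x
Find k: k = 3 * 43 = 129
Compute y at x=20: y = 129/20
y = 129/20

129/20


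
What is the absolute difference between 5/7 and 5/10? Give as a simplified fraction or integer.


Simplify: 5/7 = 5/7 and 5/10 = 1/2
Find common denominator: LCD = 14
Convert: 10/14 and 7/14
Difference = |10 - 7|/14 = 3/14
Simplified = 3/14

3/14


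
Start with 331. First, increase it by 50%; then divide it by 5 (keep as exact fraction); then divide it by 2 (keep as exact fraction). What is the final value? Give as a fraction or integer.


Start with 331.
Step 1: Increase by 50%: 331 * 150/100 = 993/2
Step 2: Divide by 5: 993/2 / 5 = 993/10
Step 3: Divide by 2: 993/10 / 2 = 993/20
Final result = 993/20

993/20


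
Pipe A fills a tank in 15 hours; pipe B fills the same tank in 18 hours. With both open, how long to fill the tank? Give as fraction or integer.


Rate of A = 1/15 job per hour
Rate of B = 1/18 job per hour
Combined rate = 1/15 + 1/18
Find common denominator: (18 + 15)/(15*18) = 33/270
Combined rate = 11/90 job per hour
Time together = 1 / (11/90) = 90/11 hours

90/11


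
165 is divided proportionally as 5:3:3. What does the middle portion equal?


Ratio = 5:3:3
Total parts = 5 + 3 + 3 = 11
Value per part = 165 / 11 = 15
First share = 5 * 15 = 75
Middle share = 3 * 15 = 45
Third share = 3 * 15 = 45

45


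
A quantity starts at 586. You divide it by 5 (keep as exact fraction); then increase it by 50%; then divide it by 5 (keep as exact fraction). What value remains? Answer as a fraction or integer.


Start with 586.
Step 1: Divide by 5: 586 / 5 = 586/5
Step 2: Increase by 50%: 586/5 * 150/100 = 879/5
Step 3: Divide by 5: 879/5 / 5 = 879/25
Final result = 879/25

879/25


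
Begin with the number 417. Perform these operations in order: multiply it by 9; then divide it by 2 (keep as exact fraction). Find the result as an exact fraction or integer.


Start with 417.
Step 1: Multiply by 9: 417 * 9 = 3753
Step 2: Divide by 2: 3753 / 2 = 3753/2
Final result = 3753/2

3753/2


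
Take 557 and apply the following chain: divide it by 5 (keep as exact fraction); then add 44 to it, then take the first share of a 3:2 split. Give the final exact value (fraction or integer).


Start with 557.
Step 1: Divide by 5: 557 / 5 = 557/5
Step 2: Add 44: 557/5+44=777/5; split 3:2 first = 777/5*3/5 = 2331/25
Final result = 2331/25

2331/25


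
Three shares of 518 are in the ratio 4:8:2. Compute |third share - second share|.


Total parts = 4 + 8 + 2 = 14
Value per part = 518 / 14 = 37
Shares: 4*37=148, 8*37=296, 2*37=74
Third share = 74, second share = 296
Difference = |74 - 296| = 222

222


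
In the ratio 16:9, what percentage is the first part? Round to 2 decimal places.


Total parts = 16 + 9 = 25
First part fraction = 16/25
Percentage = (16/25) * 100
= 0.64 * 100
= 64.00%

64.00


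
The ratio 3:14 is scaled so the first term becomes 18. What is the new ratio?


Original ratio: 3:14
First term target: 18
Scale factor = 18 / 3 = 6
Multiply second term: 14 * 6 = 84
Equivalent ratio = 18:84

18:84


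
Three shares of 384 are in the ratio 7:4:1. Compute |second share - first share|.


Total parts = 7 + 4 + 1 = 12
Value per part = 384 / 12 = 32
Shares: 7*32=224, 4*32=128, 1*32=32
Second share = 128, first share = 224
Difference = |128 - 224| = 96

96


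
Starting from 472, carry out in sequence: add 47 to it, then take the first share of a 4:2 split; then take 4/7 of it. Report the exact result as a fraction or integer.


Start with 472.
Step 1: Add 47: 472+47=519; split 4:2 first = 519*4/6 = 346
Step 2: Take 4/7: 346 * 4/7 = 1384/7
Final result = 1384/7

1384/7


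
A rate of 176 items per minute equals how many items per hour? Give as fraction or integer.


Converting from per minute to per hour
Rate = 176 items per minute
Multiply by 60: 176 * 60
= 10560 items per hour

10560


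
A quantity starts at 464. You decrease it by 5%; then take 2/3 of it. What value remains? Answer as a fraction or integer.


Start with 464.
Step 1: Decrease by 5%: 464 * 95/100 = 2204/5
Step 2: Take 2/3: 2204/5 * 2/3 = 4408/15
Final result = 4408/15

4408/15


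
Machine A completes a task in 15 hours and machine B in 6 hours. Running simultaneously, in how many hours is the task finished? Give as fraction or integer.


Rate of A = 1/15 job per hour
Rate of B = 1/6 job per hour
Combined rate = 1/15 + 1/6
Find common denominator: (6 + 15)/(15*6) = 21/90
Combined rate = 7/30 job per hour
Time together = 1 / (7/30) = 30/7 hours

30/7


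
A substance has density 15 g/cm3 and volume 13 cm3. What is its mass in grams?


Using mass = density * volume
Density = 15 g/cm3
Volume = 13 cm3
Mass = 15 * 13
= 195 g

195


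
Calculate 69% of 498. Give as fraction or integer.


Compute 69% of 498
Convert percentage: 69% = 69/100
Multiply: 498 * 69/100
= 34362/100
= 17181/50

17181/50


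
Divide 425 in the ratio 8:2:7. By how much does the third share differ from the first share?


Total parts = 8 + 2 + 7 = 17
Value per part = 425 / 17 = 25
Shares: 8*25=200, 2*25=50, 7*25=175
Third share = 175, first share = 200
Difference = |175 - 200| = 25

25


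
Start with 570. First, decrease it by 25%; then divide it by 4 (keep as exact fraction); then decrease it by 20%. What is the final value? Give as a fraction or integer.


Start with 570.
Step 1: Decrease by 25%: 570 * 75/100 = 855/2
Step 2: Divide by 4: 855/2 / 4 = 855/8
Step 3: Decrease by 20%: 855/8 * 80/100 = 171/2
Final result = 171/2

171/2


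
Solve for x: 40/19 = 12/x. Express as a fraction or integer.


Setting up: 40/19 = 12/x
Cross multiply: 40 * x = 19 * 12
40x = 228
x = 228/40
x = 57/10

57/10


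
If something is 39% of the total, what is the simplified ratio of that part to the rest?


Part = 39%, Remainder = 61%
Ratio = 39:61
GCD(39, 61) = 1
Simplify: 39:61 = 39:61

39:61


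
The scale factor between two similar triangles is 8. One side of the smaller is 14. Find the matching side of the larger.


Similar triangles have proportional sides
Scale factor = 8
Smaller side = 14
Corresponding larger side = 14 * 8
= 112

112


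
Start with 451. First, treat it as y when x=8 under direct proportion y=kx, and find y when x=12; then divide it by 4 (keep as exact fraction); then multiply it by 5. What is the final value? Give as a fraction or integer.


Start with 451.
Step 1: Direct prop: k = (451)/8; new y = k*12 = 451*12/8 = 1353/2
Step 2: Divide by 4: 1353/2 / 4 = 1353/8
Step 3: Multiply by 5: 1353/8 * 5 = 6765/8
Final result = 6765/8

6765/8


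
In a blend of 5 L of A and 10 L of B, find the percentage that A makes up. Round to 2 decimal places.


Volume of A = 5 L
Volume of B = 10 L
Total volume = 5 + 10 = 15 L
Percentage of A = (5/15) * 100
= 33.33%

33.33


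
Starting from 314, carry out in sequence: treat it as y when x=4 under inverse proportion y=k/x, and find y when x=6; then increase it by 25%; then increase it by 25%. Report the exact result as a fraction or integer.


Start with 314.
Step 1: Inverse prop: k = (314)*4; new y = k/6 = 314*4/6 = 628/3
Step 2: Increase by 25%: 628/3 * 125/100 = 785/3
Step 3: Increase by 25%: 785/3 * 125/100 = 3925/12
Final result = 3925/12

3925/12


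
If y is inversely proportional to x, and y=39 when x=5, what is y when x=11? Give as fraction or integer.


Inverse proportion: y = k/x
Find k: k = 5 * 39 = 195
Compute y at x=11: y = 195/11
y = 195/11

195/11


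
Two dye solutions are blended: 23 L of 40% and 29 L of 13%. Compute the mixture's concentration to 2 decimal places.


Solute in mixture 1 = 40% of 23 L = 23*40/100 = 46/5 L
Solute in mixture 2 = 13% of 29 L = 29*13/100 = 377/100 L
Total solute = 46/5 + 377/100 = 1297/100 L
Total volume = 23 + 29 = 52 L
Final concentration = 1297/100/52 * 100 = 24.94%

24.94


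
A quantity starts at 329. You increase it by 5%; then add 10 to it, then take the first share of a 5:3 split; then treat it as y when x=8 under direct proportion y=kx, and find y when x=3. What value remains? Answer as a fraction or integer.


Start with 329.
Step 1: Increase by 5%: 329 * 105/100 = 6909/20
Step 2: Add 10: 6909/20+10=7109/20; split 5:3 first = 7109/20*5/8 = 7109/32
Step 3: Direct prop: k = (7109/32)/8; new y = k*3 = 7109/32*3/8 = 21327/256
Final result = 21327/256

21327/256


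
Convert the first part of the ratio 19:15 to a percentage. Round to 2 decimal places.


Total parts = 19 + 15 = 34
First part fraction = 19/34
Percentage = (19/34) * 100
= 0.558824 * 100
= 55.88%

55.88


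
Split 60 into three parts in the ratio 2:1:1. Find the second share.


Ratio = 2:1:1
Total parts = 2 + 1 + 1 = 4
Value per part = 60 / 4 = 15
First share = 2 * 15 = 30
Middle share = 1 * 15 = 15
Third share = 1 * 15 = 15

15


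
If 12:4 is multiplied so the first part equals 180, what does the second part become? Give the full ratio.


Original ratio: 12:4
First term target: 180
Scale factor = 180 / 12 = 15
Multiply second term: 4 * 15 = 60
Equivalent ratio = 180:60

180:60


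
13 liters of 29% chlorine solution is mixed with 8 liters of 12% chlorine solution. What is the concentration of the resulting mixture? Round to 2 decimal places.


Solute in mixture 1 = 29% of 13 L = 13*29/100 = 377/100 L
Solute in mixture 2 = 12% of 8 L = 8*12/100 = 24/25 L
Total solute = 377/100 + 24/25 = 473/100 L
Total volume = 13 + 8 = 21 L
Final concentration = 473/100/21 * 100 = 22.52%

22.52


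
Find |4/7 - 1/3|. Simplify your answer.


Simplify: 4/7 = 4/7 and 1/3 = 1/3
Find common denominator: LCD = 21
Convert: 12/21 and 7/21
Difference = |12 - 7|/21 = 5/21
Simplified = 5/21

5/21


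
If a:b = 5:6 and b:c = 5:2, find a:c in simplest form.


Given a:b = 5:6 and b:c = 5:2
Make b consistent. Multiply first ratio by 5: a:b = 25:30
Multiply second ratio by 6: b:c = 30:12
Now b = 30 in both, so a:b:c = 25:30:12
Therefore a:c = 25:12
Simplify by GCD: a:c = 25:12

25:12


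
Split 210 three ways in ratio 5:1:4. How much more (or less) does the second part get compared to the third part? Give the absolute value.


Total parts = 5 + 1 + 4 = 10
Value per part = 210 / 10 = 21
Shares: 5*21=105, 1*21=21, 4*21=84
Second share = 21, third share = 84
Difference = |21 - 84| = 63

63


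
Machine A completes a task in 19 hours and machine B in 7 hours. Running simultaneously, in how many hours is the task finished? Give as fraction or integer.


Rate of A = 1/19 job per hour
Rate of B = 1/7 job per hour
Combined rate = 1/19 + 1/7
Find common denominator: (7 + 19)/(19*7) = 26/133
Combined rate = 26/133 job per hour
Time together = 1 / (26/133) = 133/26 hours

133/26


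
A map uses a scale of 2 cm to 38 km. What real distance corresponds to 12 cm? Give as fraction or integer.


Map scale: 2 cm = 38 km
Measured distance on map = 12 cm
Set up proportion: 12 * 38 / 2
= 456 / 2
= 228 km

228


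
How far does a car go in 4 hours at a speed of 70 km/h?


Using distance = speed * time
Speed = 70 km/h
Time = 4 hours
Distance = 70 * 4
= 280 km

280


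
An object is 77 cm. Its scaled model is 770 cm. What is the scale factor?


Original length = 77 cm
Scaled length = 770 cm
Scale factor = 770 / 77
= 10

10


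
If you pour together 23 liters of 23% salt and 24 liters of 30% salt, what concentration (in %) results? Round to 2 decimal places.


Solute in mixture 1 = 23% of 23 L = 23*23/100 = 529/100 L
Solute in mixture 2 = 30% of 24 L = 24*30/100 = 36/5 L
Total solute = 529/100 + 36/5 = 1249/100 L
Total volume = 23 + 24 = 47 L
Final concentration = 1249/100/47 * 100 = 26.57%

26.57


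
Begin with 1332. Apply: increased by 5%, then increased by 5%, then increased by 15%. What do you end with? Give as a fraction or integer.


Start: 1332
Step 1: increase by 5% => multiply by 105/100
  1332 * 105/100 = 6993/5
Step 2: increase by 5% => multiply by 105/100
  6993/5 * 105/100 = 146853/100
Step 3: increase by 15% => multiply by 115/100
  146853/100 * 115/100 = 3377619/2000
Final value = 3377619/2000

3377619/2000


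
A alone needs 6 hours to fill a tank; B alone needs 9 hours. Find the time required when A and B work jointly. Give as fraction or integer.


Rate of A = 1/6 job per hour
Rate of B = 1/9 job per hour
Combined rate = 1/6 + 1/9
Find common denominator: (9 + 6)/(6*9) = 15/54
Combined rate = 5/18 job per hour
Time together = 1 / (5/18) = 18/5 hours

18/5


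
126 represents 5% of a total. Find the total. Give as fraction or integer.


Given: 126 is 5% of the whole
Set up: 126 = 5/100 * whole
whole = 126 * 100 / 5
whole = 12600 / 5
whole = 2520

2520


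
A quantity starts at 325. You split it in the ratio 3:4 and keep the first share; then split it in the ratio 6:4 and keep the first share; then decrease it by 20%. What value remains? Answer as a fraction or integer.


Start with 325.
Step 1: Split 3:4, first share = 325 * 3/7 = 975/7
Step 2: Split 6:4, first share = 975/7 * 6/10 = 585/7
Step 3: Decrease by 20%: 585/7 * 80/100 = 468/7
Final result = 468/7

468/7


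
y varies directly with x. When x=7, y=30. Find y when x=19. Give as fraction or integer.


Direct proportion: y = kx
Find k: k = 30/7 = 30/7
Compute y at x=19: y = 30/7 * 19
y = 570/7

570/7


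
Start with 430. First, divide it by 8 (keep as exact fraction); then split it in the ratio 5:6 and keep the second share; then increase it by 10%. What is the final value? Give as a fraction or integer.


Start with 430.
Step 1: Divide by 8: 430 / 8 = 215/4
Step 2: Split 5:6, second share = 215/4 * 6/11 = 645/22
Step 3: Increase by 10%: 645/22 * 110/100 = 129/4
Final result = 129/4

129/4


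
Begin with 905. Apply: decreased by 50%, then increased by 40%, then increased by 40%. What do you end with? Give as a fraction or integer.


Start: 905
Step 1: decrease by 50% => multiply by 50/100
  905 * 50/100 = 905/2
Step 2: increase by 40% => multiply by 140/100
  905/2 * 140/100 = 1267/2
Step 3: increase by 40% => multiply by 140/100
  1267/2 * 140/100 = 8869/10
Final value = 8869/10

8869/10


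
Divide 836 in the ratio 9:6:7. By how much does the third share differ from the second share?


Total parts = 9 + 6 + 7 = 22
Value per part = 836 / 22 = 38
Shares: 9*38=342, 6*38=228, 7*38=266
Third share = 266, second share = 228
Difference = |266 - 228| = 38

38


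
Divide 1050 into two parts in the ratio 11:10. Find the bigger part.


Total parts = 11 + 10 = 21
Value per part = 1050 / 21 = 50
First share = 11 * 50 = 550
Second share = 10 * 50 = 500
Larger share = 550

550


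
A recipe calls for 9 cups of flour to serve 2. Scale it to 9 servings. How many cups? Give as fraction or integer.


Original: 9 cups for 2 servings
Target servings = 9
Scaling factor = 9/2
New amount = 9 * 9/2
= 81/2
= 81/2 cups

81/2


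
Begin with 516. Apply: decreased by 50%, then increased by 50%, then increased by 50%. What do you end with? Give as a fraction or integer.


Start: 516
Step 1: decrease by 50% => multiply by 50/100
  516 * 50/100 = 258
Step 2: increase by 50% => multiply by 150/100
  258 * 150/100 = 387
Step 3: increase by 50% => multiply by 150/100
  387 * 150/100 = 1161/2
Final value = 1161/2

1161/2


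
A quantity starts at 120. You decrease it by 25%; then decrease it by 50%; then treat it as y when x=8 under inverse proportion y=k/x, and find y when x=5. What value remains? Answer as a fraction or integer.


Start with 120.
Step 1: Decrease by 25%: 120 * 75/100 = 90
Step 2: Decrease by 50%: 90 * 50/100 = 45
Step 3: Inverse prop: k = (45)*8; new y = k/5 = 45*8/5 = 72
Final result = 72

72


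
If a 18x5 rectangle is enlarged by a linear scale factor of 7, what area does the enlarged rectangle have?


Original dimensions: 18 x 5
Enlargement factor = 7
New width = 18 * 7 = 126
New height = 5 * 7 = 35
New area = 126 * 35 = 4410

4410


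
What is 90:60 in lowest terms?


Find GCD(90, 60)
GCD = 30
Divide both by 30: 90/30 = 3, 60/30 = 2
Simplified ratio = 3:2

3:2


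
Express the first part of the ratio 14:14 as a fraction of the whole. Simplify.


Total parts = 14 + 14 = 28
First part fraction = 14/28
Simplify: 14/28 = 1/2

1/2


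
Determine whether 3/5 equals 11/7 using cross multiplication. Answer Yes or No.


Cross multiply to check 3/5 = 11/7
Left cross product: 3 * 7 = 21
Right cross product: 5 * 11 = 55
21 != 55
Not equal, so proportions differ => No

No


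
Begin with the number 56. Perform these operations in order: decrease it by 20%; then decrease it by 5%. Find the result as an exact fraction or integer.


Start with 56.
Step 1: Decrease by 20%: 56 * 80/100 = 224/5
Step 2: Decrease by 5%: 224/5 * 95/100 = 1064/25
Final result = 1064/25

1064/25


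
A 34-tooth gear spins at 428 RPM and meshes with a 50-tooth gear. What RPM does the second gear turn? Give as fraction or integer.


Gear ratio: teeth_A * RPM_A = teeth_B * RPM_B
34 * 428 = 50 * RPM_B
14552 = 50 * RPM_B
RPM_B = 14552 / 50
RPM_B = 7276/25

7276/25


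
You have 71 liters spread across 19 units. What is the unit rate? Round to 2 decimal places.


Total liters = 71
Number of units = 19
Unit rate = 71 / 19
= 3.74 liters per unit

3.74


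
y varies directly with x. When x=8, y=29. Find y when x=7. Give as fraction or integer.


Direct proportion: y = kx
Find k: k = 29/8 = 29/8
Compute y at x=7: y = 29/8 * 7
y = 203/8

203/8


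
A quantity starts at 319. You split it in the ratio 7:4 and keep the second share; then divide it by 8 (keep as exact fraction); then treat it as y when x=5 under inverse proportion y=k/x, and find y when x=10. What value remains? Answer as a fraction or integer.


Start with 319.
Step 1: Split 7:4, second share = 319 * 4/11 = 116
Step 2: Divide by 8: 116 / 8 = 29/2
Step 3: Inverse prop: k = (29/2)*5; new y = k/10 = 29/2*5/10 = 29/4
Final result = 29/4

29/4
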